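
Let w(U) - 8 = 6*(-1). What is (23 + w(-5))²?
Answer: 625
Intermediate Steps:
w(U) = 2 (w(U) = 8 + 6*(-1) = 8 - 6 = 2)
(23 + w(-5))² = (23 + 2)² = 25² = 625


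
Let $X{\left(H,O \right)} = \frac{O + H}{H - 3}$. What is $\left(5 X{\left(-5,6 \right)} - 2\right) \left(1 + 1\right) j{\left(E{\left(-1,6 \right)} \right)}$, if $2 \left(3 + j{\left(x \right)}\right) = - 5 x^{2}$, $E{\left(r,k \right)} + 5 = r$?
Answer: $\frac{1953}{4} \approx 488.25$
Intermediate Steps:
$E{\left(r,k \right)} = -5 + r$
$j{\left(x \right)} = -3 - \frac{5 x^{2}}{2}$ ($j{\left(x \right)} = -3 + \frac{\left(-5\right) x^{2}}{2} = -3 - \frac{5 x^{2}}{2}$)
$X{\left(H,O \right)} = \frac{H + O}{-3 + H}$
$\left(5 X{\left(-5,6 \right)} - 2\right) \left(1 + 1\right) j{\left(E{\left(-1,6 \right)} \right)} = \left(5 \frac{-5 + 6}{-3 - 5} - 2\right) \left(1 + 1\right) \left(-3 - \frac{5 \left(-5 - 1\right)^{2}}{2}\right) = \left(5 \frac{1}{-8} \cdot 1 - 2\right) 2 \left(-3 - \frac{5 \left(-6\right)^{2}}{2}\right) = \left(5 \left(\left(- \frac{1}{8}\right) 1\right) - 2\right) 2 \left(-3 - 90\right) = \left(5 \left(- \frac{1}{8}\right) - 2\right) 2 \left(-3 - 90\right) = \left(- \frac{5}{8} - 2\right) 2 \left(-93\right) = \left(- \frac{21}{8}\right) 2 \left(-93\right) = \left(- \frac{21}{4}\right) \left(-93\right) = \frac{1953}{4}$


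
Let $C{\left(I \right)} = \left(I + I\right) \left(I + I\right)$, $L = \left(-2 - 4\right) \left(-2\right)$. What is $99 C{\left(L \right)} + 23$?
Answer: $57047$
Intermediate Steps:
$L = 12$ ($L = \left(-6\right) \left(-2\right) = 12$)
$C{\left(I \right)} = 4 I^{2}$ ($C{\left(I \right)} = 2 I 2 I = 4 I^{2}$)
$99 C{\left(L \right)} + 23 = 99 \cdot 4 \cdot 12^{2} + 23 = 99 \cdot 4 \cdot 144 + 23 = 99 \cdot 576 + 23 = 57024 + 23 = 57047$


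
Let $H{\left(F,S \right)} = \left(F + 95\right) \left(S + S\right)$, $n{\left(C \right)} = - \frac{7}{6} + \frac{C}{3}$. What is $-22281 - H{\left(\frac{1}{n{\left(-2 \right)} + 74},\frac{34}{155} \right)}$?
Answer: $- \frac{1498186903}{67115} \approx -22323.0$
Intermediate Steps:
$n{\left(C \right)} = - \frac{7}{6} + \frac{C}{3}$ ($n{\left(C \right)} = \left(-7\right) \frac{1}{6} + C \frac{1}{3} = - \frac{7}{6} + \frac{C}{3}$)
$H{\left(F,S \right)} = 2 S \left(95 + F\right)$ ($H{\left(F,S \right)} = \left(95 + F\right) 2 S = 2 S \left(95 + F\right)$)
$-22281 - H{\left(\frac{1}{n{\left(-2 \right)} + 74},\frac{34}{155} \right)} = -22281 - 2 \cdot \frac{34}{155} \left(95 + \frac{1}{\left(- \frac{7}{6} + \frac{1}{3} \left(-2\right)\right) + 74}\right) = -22281 - 2 \cdot 34 \cdot \frac{1}{155} \left(95 + \frac{1}{\left(- \frac{7}{6} - \frac{2}{3}\right) + 74}\right) = -22281 - 2 \cdot \frac{34}{155} \left(95 + \frac{1}{- \frac{11}{6} + 74}\right) = -22281 - 2 \cdot \frac{34}{155} \left(95 + \frac{1}{\frac{433}{6}}\right) = -22281 - 2 \cdot \frac{34}{155} \left(95 + \frac{6}{433}\right) = -22281 - 2 \cdot \frac{34}{155} \cdot \frac{41141}{433} = -22281 - \frac{2797588}{67115} = - \frac{1498186903}{67115}$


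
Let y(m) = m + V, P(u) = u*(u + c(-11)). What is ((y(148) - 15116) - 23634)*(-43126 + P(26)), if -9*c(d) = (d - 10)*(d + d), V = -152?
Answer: 1696830972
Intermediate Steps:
c(d) = -2*d*(-10 + d)/9 (c(d) = -(d - 10)*(d + d)/9 = -(-10 + d)*2*d/9 = -2*d*(-10 + d)/9)
P(u) = u*(-154/3 + u) (P(u) = u*(u + (2/9)*(-11)*(10 - 1*(-11))) = u*(u + (2/9)*(-11)*(10 + 11)) = u*(u + (2/9)*(-11)*21) = u*(u - 154/3) = u*(-154/3 + u))
y(m) = -152 + m (y(m) = m - 152 = -152 + m)
((y(148) - 15116) - 23634)*(-43126 + P(26)) = (((-152 + 148) - 15116) - 23634)*(-43126 + (⅓)*26*(-154 + 3*26)) = ((-4 - 15116) - 23634)*(-43126 + (⅓)*26*(-154 + 78)) = (-15120 - 23634)*(-43126 + (⅓)*26*(-76)) = -38754*(-43126 - 1976/3) = -38754*(-131354/3) = 1696830972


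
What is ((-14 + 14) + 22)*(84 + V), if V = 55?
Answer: 3058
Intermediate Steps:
((-14 + 14) + 22)*(84 + V) = ((-14 + 14) + 22)*(84 + 55) = (0 + 22)*139 = 22*139 = 3058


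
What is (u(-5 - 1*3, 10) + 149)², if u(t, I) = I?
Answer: 25281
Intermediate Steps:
(u(-5 - 1*3, 10) + 149)² = (10 + 149)² = 159² = 25281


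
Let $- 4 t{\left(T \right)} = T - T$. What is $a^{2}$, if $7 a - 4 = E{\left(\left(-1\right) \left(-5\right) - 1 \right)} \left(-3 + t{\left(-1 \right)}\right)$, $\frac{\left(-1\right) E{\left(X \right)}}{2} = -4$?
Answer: $\frac{400}{49} \approx 8.1633$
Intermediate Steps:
$E{\left(X \right)} = 8$ ($E{\left(X \right)} = \left(-2\right) \left(-4\right) = 8$)
$t{\left(T \right)} = 0$ ($t{\left(T \right)} = - \frac{T - T}{4} = \left(- \frac{1}{4}\right) 0 = 0$)
$a = - \frac{20}{7}$ ($a = \frac{4}{7} + \frac{8 \left(-3 + 0\right)}{7} = \frac{4}{7} + \frac{8 \left(-3\right)}{7} = \frac{4}{7} + \frac{1}{7} \left(-24\right) = \frac{4}{7} - \frac{24}{7} = - \frac{20}{7} \approx -2.8571$)
$a^{2} = \left(- \frac{20}{7}\right)^{2} = \frac{400}{49}$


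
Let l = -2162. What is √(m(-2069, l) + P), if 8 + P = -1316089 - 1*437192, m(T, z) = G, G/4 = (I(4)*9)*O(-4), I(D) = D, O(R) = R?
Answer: I*√1753865 ≈ 1324.3*I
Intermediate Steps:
G = -576 (G = 4*((4*9)*(-4)) = 4*(36*(-4)) = 4*(-144) = -576)
m(T, z) = -576
P = -1753289 (P = -8 + (-1316089 - 1*437192) = -8 + (-1316089 - 437192) = -8 - 1753281 = -1753289)
√(m(-2069, l) + P) = √(-576 - 1753289) = √(-1753865) = I*√1753865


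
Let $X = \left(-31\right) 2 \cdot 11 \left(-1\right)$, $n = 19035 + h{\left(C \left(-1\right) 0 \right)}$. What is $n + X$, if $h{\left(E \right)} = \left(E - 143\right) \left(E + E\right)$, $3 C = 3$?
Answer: $19717$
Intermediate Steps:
$C = 1$ ($C = \frac{1}{3} \cdot 3 = 1$)
$h{\left(E \right)} = 2 E \left(-143 + E\right)$ ($h{\left(E \right)} = \left(-143 + E\right) 2 E = 2 E \left(-143 + E\right)$)
$n = 19035$ ($n = 19035 + 2 \cdot 1 \left(-1\right) 0 \left(-143 + 1 \left(-1\right) 0\right) = 19035 + 2 \left(\left(-1\right) 0\right) \left(-143 - 0\right) = 19035 + 2 \cdot 0 \left(-143 + 0\right) = 19035 + 2 \cdot 0 \left(-143\right) = 19035 + 0 = 19035$)
$X = 682$ ($X = \left(-62\right) \left(-11\right) = 682$)
$n + X = 19035 + 682 = 19717$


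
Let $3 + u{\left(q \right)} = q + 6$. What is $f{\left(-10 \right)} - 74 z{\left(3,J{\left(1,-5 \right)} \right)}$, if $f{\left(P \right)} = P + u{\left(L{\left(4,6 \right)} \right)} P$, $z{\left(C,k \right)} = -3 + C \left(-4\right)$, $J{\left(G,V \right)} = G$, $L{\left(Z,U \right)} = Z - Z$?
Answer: $1070$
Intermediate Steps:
$L{\left(Z,U \right)} = 0$
$u{\left(q \right)} = 3 + q$ ($u{\left(q \right)} = -3 + \left(q + 6\right) = -3 + \left(6 + q\right) = 3 + q$)
$z{\left(C,k \right)} = -3 - 4 C$
$f{\left(P \right)} = 4 P$ ($f{\left(P \right)} = P + \left(3 + 0\right) P = P + 3 P = 4 P$)
$f{\left(-10 \right)} - 74 z{\left(3,J{\left(1,-5 \right)} \right)} = 4 \left(-10\right) - 74 \left(-3 - 12\right) = -40 - 74 \left(-3 - 12\right) = -40 - -1110 = -40 + 1110 = 1070$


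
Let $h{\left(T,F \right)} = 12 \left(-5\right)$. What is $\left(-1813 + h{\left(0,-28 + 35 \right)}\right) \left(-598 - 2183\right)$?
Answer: $5208813$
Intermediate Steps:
$h{\left(T,F \right)} = -60$
$\left(-1813 + h{\left(0,-28 + 35 \right)}\right) \left(-598 - 2183\right) = \left(-1813 - 60\right) \left(-598 - 2183\right) = \left(-1873\right) \left(-2781\right) = 5208813$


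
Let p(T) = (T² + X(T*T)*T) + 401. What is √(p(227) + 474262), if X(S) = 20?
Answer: 2*√132683 ≈ 728.51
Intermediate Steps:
p(T) = 401 + T² + 20*T (p(T) = (T² + 20*T) + 401 = 401 + T² + 20*T)
√(p(227) + 474262) = √((401 + 227² + 20*227) + 474262) = √((401 + 51529 + 4540) + 474262) = √(56470 + 474262) = √530732 = 2*√132683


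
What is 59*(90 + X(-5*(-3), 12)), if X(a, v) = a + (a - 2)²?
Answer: 16166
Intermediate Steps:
X(a, v) = a + (-2 + a)²
59*(90 + X(-5*(-3), 12)) = 59*(90 + (-5*(-3) + (-2 - 5*(-3))²)) = 59*(90 + (15 + (-2 + 15)²)) = 59*(90 + (15 + 13²)) = 59*(90 + (15 + 169)) = 59*(90 + 184) = 59*274 = 16166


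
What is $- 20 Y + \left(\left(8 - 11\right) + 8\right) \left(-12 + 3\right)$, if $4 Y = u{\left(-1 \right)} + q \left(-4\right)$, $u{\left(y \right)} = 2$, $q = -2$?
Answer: $-95$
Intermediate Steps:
$Y = \frac{5}{2}$ ($Y = \frac{2 - -8}{4} = \frac{2 + 8}{4} = \frac{1}{4} \cdot 10 = \frac{5}{2} \approx 2.5$)
$- 20 Y + \left(\left(8 - 11\right) + 8\right) \left(-12 + 3\right) = \left(-20\right) \frac{5}{2} + \left(\left(8 - 11\right) + 8\right) \left(-12 + 3\right) = -50 + \left(-3 + 8\right) \left(-9\right) = -50 + 5 \left(-9\right) = -50 - 45 = -95$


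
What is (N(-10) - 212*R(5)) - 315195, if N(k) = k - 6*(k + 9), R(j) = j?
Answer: -316259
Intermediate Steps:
N(k) = -54 - 5*k (N(k) = k - 6*(9 + k) = k + (-54 - 6*k) = -54 - 5*k)
(N(-10) - 212*R(5)) - 315195 = ((-54 - 5*(-10)) - 212*5) - 315195 = ((-54 + 50) - 1060) - 315195 = (-4 - 1060) - 315195 = -1064 - 315195 = -316259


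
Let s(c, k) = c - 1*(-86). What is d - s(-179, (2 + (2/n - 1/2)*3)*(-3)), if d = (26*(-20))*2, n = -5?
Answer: -947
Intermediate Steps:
s(c, k) = 86 + c (s(c, k) = c + 86 = 86 + c)
d = -1040 (d = -520*2 = -1040)
d - s(-179, (2 + (2/n - 1/2)*3)*(-3)) = -1040 - (86 - 179) = -1040 - 1*(-93) = -1040 + 93 = -947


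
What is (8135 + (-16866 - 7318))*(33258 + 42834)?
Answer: -1221200508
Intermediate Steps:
(8135 + (-16866 - 7318))*(33258 + 42834) = (8135 - 24184)*76092 = -16049*76092 = -1221200508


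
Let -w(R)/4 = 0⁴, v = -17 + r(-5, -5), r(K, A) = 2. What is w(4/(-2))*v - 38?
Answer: -38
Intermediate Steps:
v = -15 (v = -17 + 2 = -15)
w(R) = 0 (w(R) = -4*0⁴ = -4*0 = 0)
w(4/(-2))*v - 38 = 0*(-15) - 38 = 0 - 38 = -38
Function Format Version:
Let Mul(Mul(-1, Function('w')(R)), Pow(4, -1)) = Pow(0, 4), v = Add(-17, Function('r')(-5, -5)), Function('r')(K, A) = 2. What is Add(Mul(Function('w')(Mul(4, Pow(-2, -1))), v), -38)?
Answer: -38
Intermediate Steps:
v = -15 (v = Add(-17, 2) = -15)
Function('w')(R) = 0 (Function('w')(R) = Mul(-4, Pow(0, 4)) = Mul(-4, 0) = 0)
Add(Mul(Function('w')(Mul(4, Pow(-2, -1))), v), -38) = Add(Mul(0, -15), -38) = Add(0, -38) = -38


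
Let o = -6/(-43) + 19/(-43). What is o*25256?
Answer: -328328/43 ≈ -7635.5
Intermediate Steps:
o = -13/43 (o = -6*(-1/43) + 19*(-1/43) = 6/43 - 19/43 = -13/43 ≈ -0.30233)
o*25256 = -13/43*25256 = -328328/43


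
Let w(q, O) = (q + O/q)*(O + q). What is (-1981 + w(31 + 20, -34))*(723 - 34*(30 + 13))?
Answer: 2494864/3 ≈ 8.3162e+5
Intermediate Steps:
w(q, O) = (O + q)*(q + O/q)
(-1981 + w(31 + 20, -34))*(723 - 34*(30 + 13)) = (-1981 + (-34 + (31 + 20)**2 - 34*(31 + 20) + (-34)**2/(31 + 20)))*(723 - 34*(30 + 13)) = (-1981 + (-34 + 51**2 - 34*51 + 1156/51))*(723 - 34*43) = (-1981 + (-34 + 2601 - 1734 + 1156*(1/51)))*(723 - 1462) = (-1981 + (-34 + 2601 - 1734 + 68/3))*(-739) = (-1981 + 2567/3)*(-739) = -3376/3*(-739) = 2494864/3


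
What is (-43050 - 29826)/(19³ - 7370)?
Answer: 72876/511 ≈ 142.61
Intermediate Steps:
(-43050 - 29826)/(19³ - 7370) = -72876/(6859 - 7370) = -72876/(-511) = -72876*(-1/511) = 72876/511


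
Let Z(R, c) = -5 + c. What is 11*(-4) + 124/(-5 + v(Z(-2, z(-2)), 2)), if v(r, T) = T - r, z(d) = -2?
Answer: -13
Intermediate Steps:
11*(-4) + 124/(-5 + v(Z(-2, z(-2)), 2)) = 11*(-4) + 124/(-5 + (2 - (-5 - 2))) = -44 + 124/(-5 + (2 - 1*(-7))) = -44 + 124/(-5 + (2 + 7)) = -44 + 124/(-5 + 9) = -44 + 124/4 = -44 + 124*(¼) = -44 + 31 = -13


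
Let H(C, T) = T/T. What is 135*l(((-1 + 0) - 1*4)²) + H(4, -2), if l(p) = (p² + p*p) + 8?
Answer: 169831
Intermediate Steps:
H(C, T) = 1
l(p) = 8 + 2*p² (l(p) = (p² + p²) + 8 = 2*p² + 8 = 8 + 2*p²)
135*l(((-1 + 0) - 1*4)²) + H(4, -2) = 135*(8 + 2*(((-1 + 0) - 1*4)²)²) + 1 = 135*(8 + 2*((-1 - 4)²)²) + 1 = 135*(8 + 2*((-5)²)²) + 1 = 135*(8 + 2*25²) + 1 = 135*(8 + 2*625) + 1 = 135*(8 + 1250) + 1 = 135*1258 + 1 = 169830 + 1 = 169831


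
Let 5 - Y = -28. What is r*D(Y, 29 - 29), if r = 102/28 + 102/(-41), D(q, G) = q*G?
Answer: 0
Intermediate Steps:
Y = 33 (Y = 5 - 1*(-28) = 5 + 28 = 33)
D(q, G) = G*q
r = 663/574 (r = 102*(1/28) + 102*(-1/41) = 51/14 - 102/41 = 663/574 ≈ 1.1551)
r*D(Y, 29 - 29) = 663*((29 - 29)*33)/574 = 663*(0*33)/574 = (663/574)*0 = 0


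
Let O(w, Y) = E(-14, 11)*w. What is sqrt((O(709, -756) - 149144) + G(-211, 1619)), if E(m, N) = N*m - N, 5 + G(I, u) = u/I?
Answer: I*sqrt(11848893423)/211 ≈ 515.89*I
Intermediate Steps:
G(I, u) = -5 + u/I
E(m, N) = -N + N*m
O(w, Y) = -165*w (O(w, Y) = (11*(-1 - 14))*w = (11*(-15))*w = -165*w)
sqrt((O(709, -756) - 149144) + G(-211, 1619)) = sqrt((-165*709 - 149144) + (-5 + 1619/(-211))) = sqrt((-116985 - 149144) + (-5 + 1619*(-1/211))) = sqrt(-266129 + (-5 - 1619/211)) = sqrt(-266129 - 2674/211) = sqrt(-56155893/211) = I*sqrt(11848893423)/211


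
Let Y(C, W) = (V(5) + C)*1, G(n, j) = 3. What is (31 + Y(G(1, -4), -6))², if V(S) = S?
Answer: 1521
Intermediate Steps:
Y(C, W) = 5 + C (Y(C, W) = (5 + C)*1 = 5 + C)
(31 + Y(G(1, -4), -6))² = (31 + (5 + 3))² = (31 + 8)² = 39² = 1521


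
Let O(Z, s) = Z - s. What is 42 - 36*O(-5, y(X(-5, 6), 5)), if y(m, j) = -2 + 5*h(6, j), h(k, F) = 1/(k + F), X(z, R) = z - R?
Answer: 1830/11 ≈ 166.36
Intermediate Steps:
h(k, F) = 1/(F + k)
y(m, j) = -2 + 5/(6 + j) (y(m, j) = -2 + 5/(j + 6) = -2 + 5/(6 + j))
42 - 36*O(-5, y(X(-5, 6), 5)) = 42 - 36*(-5 - (-7 - 2*5)/(6 + 5)) = 42 - 36*(-5 - (-7 - 10)/11) = 42 - 36*(-5 - (-17)/11) = 42 - 36*(-5 - 1*(-17/11)) = 42 - 36*(-5 + 17/11) = 42 - 36*(-38/11) = 42 + 1368/11 = 1830/11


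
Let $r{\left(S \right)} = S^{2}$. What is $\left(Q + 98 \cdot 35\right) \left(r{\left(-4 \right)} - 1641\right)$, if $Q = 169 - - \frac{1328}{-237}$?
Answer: $- \frac{1383906875}{237} \approx -5.8393 \cdot 10^{6}$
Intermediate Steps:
$Q = \frac{38725}{237}$ ($Q = 169 - \left(-1328\right) \left(- \frac{1}{237}\right) = 169 - \frac{1328}{237} = \frac{38725}{237} \approx 163.4$)
$\left(Q + 98 \cdot 35\right) \left(r{\left(-4 \right)} - 1641\right) = \left(\frac{38725}{237} + 98 \cdot 35\right) \left(\left(-4\right)^{2} - 1641\right) = \left(\frac{38725}{237} + 3430\right) \left(16 - 1641\right) = \frac{851635}{237} \left(-1625\right) = - \frac{1383906875}{237}$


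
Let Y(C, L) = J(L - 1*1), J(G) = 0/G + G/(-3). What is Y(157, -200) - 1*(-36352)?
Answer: 36419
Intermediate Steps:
J(G) = -G/3 (J(G) = 0 + G*(-1/3) = 0 - G/3 = -G/3)
Y(C, L) = 1/3 - L/3 (Y(C, L) = -(L - 1*1)/3 = -(L - 1)/3 = -(-1 + L)/3 = 1/3 - L/3)
Y(157, -200) - 1*(-36352) = (1/3 - 1/3*(-200)) - 1*(-36352) = (1/3 + 200/3) + 36352 = 67 + 36352 = 36419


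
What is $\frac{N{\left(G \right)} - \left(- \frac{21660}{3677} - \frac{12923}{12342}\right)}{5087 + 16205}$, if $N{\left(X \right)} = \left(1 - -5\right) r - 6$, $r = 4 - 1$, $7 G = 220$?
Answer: $\frac{859423999}{966263621928} \approx 0.00088943$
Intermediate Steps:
$G = \frac{220}{7}$ ($G = \frac{1}{7} \cdot 220 = \frac{220}{7} \approx 31.429$)
$r = 3$ ($r = 4 - 1 = 3$)
$N{\left(X \right)} = 12$ ($N{\left(X \right)} = \left(1 - -5\right) 3 - 6 = \left(1 + 5\right) 3 - 6 = 6 \cdot 3 - 6 = 18 - 6 = 12$)
$\frac{N{\left(G \right)} - \left(- \frac{21660}{3677} - \frac{12923}{12342}\right)}{5087 + 16205} = \frac{12 - \left(- \frac{21660}{3677} - \frac{12923}{12342}\right)}{5087 + 16205} = \frac{12 - - \frac{314845591}{45381534}}{21292} = \left(12 + \left(\frac{21660}{3677} + \frac{12923}{12342}\right)\right) \frac{1}{21292} = \left(12 + \frac{314845591}{45381534}\right) \frac{1}{21292} = \frac{859423999}{45381534} \cdot \frac{1}{21292} = \frac{859423999}{966263621928}$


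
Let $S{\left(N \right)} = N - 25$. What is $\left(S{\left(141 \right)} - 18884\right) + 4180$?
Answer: $-14588$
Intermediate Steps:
$S{\left(N \right)} = -25 + N$
$\left(S{\left(141 \right)} - 18884\right) + 4180 = \left(\left(-25 + 141\right) - 18884\right) + 4180 = \left(116 - 18884\right) + 4180 = -18768 + 4180 = -14588$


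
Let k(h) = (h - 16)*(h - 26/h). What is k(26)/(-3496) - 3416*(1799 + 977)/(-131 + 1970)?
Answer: -16576192243/3214572 ≈ -5156.6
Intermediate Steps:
k(h) = (-16 + h)*(h - 26/h)
k(26)/(-3496) - 3416*(1799 + 977)/(-131 + 1970) = (-26 + 26**2 - 16*26 + 416/26)/(-3496) - 3416*(1799 + 977)/(-131 + 1970) = (-26 + 676 - 416 + 416*(1/26))*(-1/3496) - 3416/(1839/2776) = (-26 + 676 - 416 + 16)*(-1/3496) - 3416/(1839*(1/2776)) = 250*(-1/3496) - 3416/1839/2776 = -125/1748 - 3416*2776/1839 = -125/1748 - 9482816/1839 = -16576192243/3214572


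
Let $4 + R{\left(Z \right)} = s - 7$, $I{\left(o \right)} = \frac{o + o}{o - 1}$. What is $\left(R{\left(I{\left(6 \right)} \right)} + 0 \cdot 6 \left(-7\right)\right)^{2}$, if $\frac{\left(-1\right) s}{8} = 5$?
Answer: $2601$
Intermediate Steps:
$s = -40$ ($s = \left(-8\right) 5 = -40$)
$I{\left(o \right)} = \frac{2 o}{-1 + o}$
$R{\left(Z \right)} = -51$ ($R{\left(Z \right)} = -4 - 47 = -51$)
$\left(R{\left(I{\left(6 \right)} \right)} + 0 \cdot 6 \left(-7\right)\right)^{2} = \left(-51 + 0 \cdot 6 \left(-7\right)\right)^{2} = \left(-51 + 0 \left(-7\right)\right)^{2} = \left(-51 + 0\right)^{2} = \left(-51\right)^{2} = 2601$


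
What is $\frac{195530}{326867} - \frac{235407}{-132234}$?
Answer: $\frac{34267497963}{14407643626} \approx 2.3784$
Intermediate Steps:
$\frac{195530}{326867} - \frac{235407}{-132234} = 195530 \cdot \frac{1}{326867} - - \frac{78469}{44078} = \frac{195530}{326867} + \frac{78469}{44078} = \frac{34267497963}{14407643626}$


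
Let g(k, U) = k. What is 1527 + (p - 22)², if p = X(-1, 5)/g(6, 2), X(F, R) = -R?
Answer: 73741/36 ≈ 2048.4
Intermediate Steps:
p = -⅚ (p = -1*5/6 = -5*⅙ = -⅚ ≈ -0.83333)
1527 + (p - 22)² = 1527 + (-⅚ - 22)² = 1527 + (-137/6)² = 1527 + 18769/36 = 73741/36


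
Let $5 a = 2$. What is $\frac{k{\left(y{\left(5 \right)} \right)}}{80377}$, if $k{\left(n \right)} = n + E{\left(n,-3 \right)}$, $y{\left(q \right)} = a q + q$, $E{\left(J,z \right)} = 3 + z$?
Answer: $\frac{7}{80377} \approx 8.709 \cdot 10^{-5}$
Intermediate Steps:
$a = \frac{2}{5}$ ($a = \frac{1}{5} \cdot 2 = \frac{2}{5} \approx 0.4$)
$y{\left(q \right)} = \frac{7 q}{5}$ ($y{\left(q \right)} = \frac{2 q}{5} + q = \frac{7 q}{5}$)
$k{\left(n \right)} = n$ ($k{\left(n \right)} = n + \left(3 - 3\right) = n + 0 = n$)
$\frac{k{\left(y{\left(5 \right)} \right)}}{80377} = \frac{\frac{7}{5} \cdot 5}{80377} = 7 \cdot \frac{1}{80377} = \frac{7}{80377}$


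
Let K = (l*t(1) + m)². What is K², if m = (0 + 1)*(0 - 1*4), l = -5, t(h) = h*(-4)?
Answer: 65536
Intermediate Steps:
t(h) = -4*h
m = -4 (m = 1*(0 - 4) = 1*(-4) = -4)
K = 256 (K = (-(-20) - 4)² = (-5*(-4) - 4)² = (20 - 4)² = 16² = 256)
K² = 256² = 65536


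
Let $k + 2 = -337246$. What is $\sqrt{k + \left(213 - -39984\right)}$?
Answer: $i \sqrt{297051} \approx 545.02 i$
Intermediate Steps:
$k = -337248$ ($k = -2 - 337246 = -337248$)
$\sqrt{k + \left(213 - -39984\right)} = \sqrt{-337248 + \left(213 - -39984\right)} = \sqrt{-337248 + \left(213 + 39984\right)} = \sqrt{-337248 + 40197} = \sqrt{-297051} = i \sqrt{297051}$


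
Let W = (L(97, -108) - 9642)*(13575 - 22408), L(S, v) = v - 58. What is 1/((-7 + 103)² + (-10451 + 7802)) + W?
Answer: 568925898289/6567 ≈ 8.6634e+7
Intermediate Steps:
L(S, v) = -58 + v
W = 86634064 (W = ((-58 - 108) - 9642)*(13575 - 22408) = (-166 - 9642)*(-8833) = -9808*(-8833) = 86634064)
1/((-7 + 103)² + (-10451 + 7802)) + W = 1/((-7 + 103)² + (-10451 + 7802)) + 86634064 = 1/(96² - 2649) + 86634064 = 1/(9216 - 2649) + 86634064 = 1/6567 + 86634064 = 568925898289/6567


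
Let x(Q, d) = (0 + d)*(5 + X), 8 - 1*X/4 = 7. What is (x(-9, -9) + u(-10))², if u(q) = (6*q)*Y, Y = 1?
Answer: 19881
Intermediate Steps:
X = 4 (X = 32 - 4*7 = 32 - 28 = 4)
u(q) = 6*q (u(q) = (6*q)*1 = 6*q)
x(Q, d) = 9*d (x(Q, d) = (0 + d)*(5 + 4) = d*9 = 9*d)
(x(-9, -9) + u(-10))² = (9*(-9) + 6*(-10))² = (-81 - 60)² = (-141)² = 19881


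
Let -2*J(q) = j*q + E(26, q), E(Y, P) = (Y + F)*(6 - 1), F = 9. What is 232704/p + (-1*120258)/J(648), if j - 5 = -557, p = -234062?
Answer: -69746111388/41841040151 ≈ -1.6669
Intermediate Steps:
E(Y, P) = 45 + 5*Y (E(Y, P) = (Y + 9)*(6 - 1) = (9 + Y)*5 = 45 + 5*Y)
j = -552 (j = 5 - 557 = -552)
J(q) = -175/2 + 276*q (J(q) = -(-552*q + (45 + 5*26))/2 = -(-552*q + (45 + 130))/2 = -(-552*q + 175)/2 = -(175 - 552*q)/2 = -175/2 + 276*q)
232704/p + (-1*120258)/J(648) = 232704/(-234062) + (-1*120258)/(-175/2 + 276*648) = 232704*(-1/234062) - 120258/(-175/2 + 178848) = -116352/117031 - 120258/357521/2 = -116352/117031 - 120258*2/357521 = -116352/117031 - 240516/357521 = -69746111388/41841040151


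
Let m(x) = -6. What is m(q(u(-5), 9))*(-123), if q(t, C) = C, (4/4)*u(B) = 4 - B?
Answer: 738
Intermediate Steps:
u(B) = 4 - B
m(q(u(-5), 9))*(-123) = -6*(-123) = 738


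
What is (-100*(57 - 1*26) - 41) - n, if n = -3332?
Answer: 191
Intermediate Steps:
(-100*(57 - 1*26) - 41) - n = (-100*(57 - 1*26) - 41) - 1*(-3332) = (-100*(57 - 26) - 41) + 3332 = (-100*31 - 41) + 3332 = (-3100 - 41) + 3332 = -3141 + 3332 = 191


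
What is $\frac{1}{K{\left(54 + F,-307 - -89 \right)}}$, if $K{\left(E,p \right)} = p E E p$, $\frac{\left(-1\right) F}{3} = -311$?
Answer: $\frac{1}{46296407556} \approx 2.16 \cdot 10^{-11}$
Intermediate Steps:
$F = 933$ ($F = \left(-3\right) \left(-311\right) = 933$)
$K{\left(E,p \right)} = E^{2} p^{2}$ ($K{\left(E,p \right)} = p E^{2} p = E^{2} p^{2}$)
$\frac{1}{K{\left(54 + F,-307 - -89 \right)}} = \frac{1}{\left(54 + 933\right)^{2} \left(-307 - -89\right)^{2}} = \frac{1}{987^{2} \left(-307 + 89\right)^{2}} = \frac{1}{974169 \left(-218\right)^{2}} = \frac{1}{974169 \cdot 47524} = \frac{1}{46296407556}$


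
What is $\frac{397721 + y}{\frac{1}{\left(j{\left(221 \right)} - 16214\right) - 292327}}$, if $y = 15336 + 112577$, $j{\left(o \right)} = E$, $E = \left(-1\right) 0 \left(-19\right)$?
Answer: $-162179639994$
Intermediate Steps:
$E = 0$ ($E = 0 \left(-19\right) = 0$)
$j{\left(o \right)} = 0$
$y = 127913$
$\frac{397721 + y}{\frac{1}{\left(j{\left(221 \right)} - 16214\right) - 292327}} = \frac{397721 + 127913}{\frac{1}{\left(0 - 16214\right) - 292327}} = \frac{525634}{\frac{1}{-16214 - 292327}} = \frac{525634}{\frac{1}{-308541}} = \frac{525634}{- \frac{1}{308541}} = 525634 \left(-308541\right) = -162179639994$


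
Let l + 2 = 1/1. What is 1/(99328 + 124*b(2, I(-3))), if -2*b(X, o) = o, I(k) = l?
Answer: 1/99390 ≈ 1.0061e-5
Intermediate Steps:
l = -1 (l = -2 + 1/1 = -2 + 1 = -1)
I(k) = -1
b(X, o) = -o/2
1/(99328 + 124*b(2, I(-3))) = 1/(99328 + 124*(-1/2*(-1))) = 1/(99328 + 124*(1/2)) = 1/(99328 + 62) = 1/99390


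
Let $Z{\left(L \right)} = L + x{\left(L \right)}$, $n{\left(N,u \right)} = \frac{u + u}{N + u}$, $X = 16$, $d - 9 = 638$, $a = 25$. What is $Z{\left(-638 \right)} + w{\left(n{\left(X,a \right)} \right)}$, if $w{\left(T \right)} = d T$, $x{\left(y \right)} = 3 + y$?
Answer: $- \frac{19843}{41} \approx -483.98$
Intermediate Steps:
$d = 647$ ($d = 9 + 638 = 647$)
$n{\left(N,u \right)} = \frac{2 u}{N + u}$
$w{\left(T \right)} = 647 T$
$Z{\left(L \right)} = 3 + 2 L$ ($Z{\left(L \right)} = L + \left(3 + L\right) = 3 + 2 L$)
$Z{\left(-638 \right)} + w{\left(n{\left(X,a \right)} \right)} = \left(3 + 2 \left(-638\right)\right) + 647 \cdot 2 \cdot 25 \frac{1}{16 + 25} = \left(3 - 1276\right) + 647 \cdot 2 \cdot 25 \cdot \frac{1}{41} = -1273 + 647 \cdot 2 \cdot 25 \cdot \frac{1}{41} = -1273 + 647 \cdot \frac{50}{41} = -1273 + \frac{32350}{41} = - \frac{19843}{41}$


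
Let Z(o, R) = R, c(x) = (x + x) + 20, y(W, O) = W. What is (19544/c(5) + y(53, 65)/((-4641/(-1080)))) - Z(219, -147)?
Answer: 18814619/23205 ≈ 810.80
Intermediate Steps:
c(x) = 20 + 2*x (c(x) = 2*x + 20 = 20 + 2*x)
(19544/c(5) + y(53, 65)/((-4641/(-1080)))) - Z(219, -147) = (19544/(20 + 2*5) + 53/((-4641/(-1080)))) - 1*(-147) = (19544/(20 + 10) + 53/((-4641*(-1/1080)))) + 147 = (19544/30 + 53/(1547/360)) + 147 = (19544*(1/30) + 53*(360/1547)) + 147 = (9772/15 + 19080/1547) + 147 = 15403484/23205 + 147 = 18814619/23205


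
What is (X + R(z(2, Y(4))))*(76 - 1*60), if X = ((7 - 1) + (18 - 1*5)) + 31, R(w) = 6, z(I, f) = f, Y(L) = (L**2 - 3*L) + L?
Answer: 896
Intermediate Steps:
Y(L) = L**2 - 2*L
X = 50 (X = (6 + (18 - 5)) + 31 = (6 + 13) + 31 = 19 + 31 = 50)
(X + R(z(2, Y(4))))*(76 - 1*60) = (50 + 6)*(76 - 1*60) = 56*(76 - 60) = 56*16 = 896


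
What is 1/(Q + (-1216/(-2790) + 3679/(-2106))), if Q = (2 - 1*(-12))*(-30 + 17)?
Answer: -25110/4602941 ≈ -0.0054552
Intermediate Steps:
Q = -182 (Q = (2 + 12)*(-13) = 14*(-13) = -182)
1/(Q + (-1216/(-2790) + 3679/(-2106))) = 1/(-182 + (-1216/(-2790) + 3679/(-2106))) = 1/(-182 + (-1216*(-1/2790) + 3679*(-1/2106))) = 1/(-182 + (608/1395 - 283/162)) = 1/(-182 - 32921/25110) = 1/(-4602941/25110) = -25110/4602941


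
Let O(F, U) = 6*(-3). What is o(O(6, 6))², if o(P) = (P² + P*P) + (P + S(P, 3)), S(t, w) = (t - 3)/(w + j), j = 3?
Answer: 1570009/4 ≈ 3.9250e+5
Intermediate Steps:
O(F, U) = -18
S(t, w) = (-3 + t)/(3 + w) (S(t, w) = (t - 3)/(w + 3) = (-3 + t)/(3 + w))
o(P) = -½ + 2*P² + 7*P/6 (o(P) = (P² + P*P) + (P + (-3 + P)/(3 + 3)) = (P² + P²) + (P + (-3 + P)/6) = 2*P² + (P + (-3 + P)/6) = 2*P² + (P + (-½ + P/6)) = 2*P² + (-½ + 7*P/6) = -½ + 2*P² + 7*P/6)
o(O(6, 6))² = (-½ + 2*(-18)² + (7/6)*(-18))² = (-½ + 2*324 - 21)² = (-½ + 648 - 21)² = (1253/2)² = 1570009/4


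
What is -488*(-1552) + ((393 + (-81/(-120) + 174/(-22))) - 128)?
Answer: 333358857/440 ≈ 7.5763e+5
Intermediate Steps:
-488*(-1552) + ((393 + (-81/(-120) + 174/(-22))) - 128) = 757376 + ((393 + (-81*(-1/120) + 174*(-1/22))) - 128) = 757376 + ((393 + (27/40 - 87/11)) - 128) = 757376 + ((393 - 3183/440) - 128) = 757376 + (169737/440 - 128) = 757376 + 113417/440 = 333358857/440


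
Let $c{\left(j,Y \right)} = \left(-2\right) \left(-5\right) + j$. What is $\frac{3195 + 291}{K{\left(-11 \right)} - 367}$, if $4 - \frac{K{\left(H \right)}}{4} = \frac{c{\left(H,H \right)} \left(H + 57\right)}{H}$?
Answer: $- \frac{38346}{4045} \approx -9.4799$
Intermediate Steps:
$c{\left(j,Y \right)} = 10 + j$
$K{\left(H \right)} = 16 - \frac{4 \left(10 + H\right) \left(57 + H\right)}{H}$ ($K{\left(H \right)} = 16 - 4 \frac{\left(10 + H\right) \left(H + 57\right)}{H} = 16 - 4 \frac{\left(10 + H\right) \left(57 + H\right)}{H} = 16 - \frac{4 \left(10 + H\right) \left(57 + H\right)}{H}$)
$\frac{3195 + 291}{K{\left(-11 \right)} - 367} = \frac{3195 + 291}{\left(-252 - \frac{2280}{-11} - -44\right) - 367} = \frac{3486}{\left(-252 - - \frac{2280}{11} + 44\right) - 367} = \frac{3486}{\left(-252 + \frac{2280}{11} + 44\right) - 367} = \frac{3486}{- \frac{8}{11} - 367} = \frac{3486}{- \frac{4045}{11}} = 3486 \left(- \frac{11}{4045}\right) = - \frac{38346}{4045}$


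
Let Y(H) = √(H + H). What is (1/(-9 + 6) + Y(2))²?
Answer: 25/9 ≈ 2.7778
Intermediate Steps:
Y(H) = √2*√H (Y(H) = √(2*H) = √2*√H)
(1/(-9 + 6) + Y(2))² = (1/(-9 + 6) + √2*√2)² = (1/(-3) + 2)² = (-⅓ + 2)² = (5/3)² = 25/9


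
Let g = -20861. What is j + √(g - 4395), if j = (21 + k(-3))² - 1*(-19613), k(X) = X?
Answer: 19937 + 2*I*√6314 ≈ 19937.0 + 158.92*I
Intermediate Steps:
j = 19937 (j = (21 - 3)² - 1*(-19613) = 18² + 19613 = 324 + 19613 = 19937)
j + √(g - 4395) = 19937 + √(-20861 - 4395) = 19937 + √(-25256) = 19937 + 2*I*√6314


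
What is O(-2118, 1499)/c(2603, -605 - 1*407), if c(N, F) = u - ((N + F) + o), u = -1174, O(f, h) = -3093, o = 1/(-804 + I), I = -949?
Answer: 5422029/4847044 ≈ 1.1186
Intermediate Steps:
o = -1/1753 (o = 1/(-804 - 949) = 1/(-1753) = -1/1753 ≈ -0.00057045)
c(N, F) = -2058021/1753 - F - N (c(N, F) = -1174 - ((N + F) - 1/1753) = -1174 - ((F + N) - 1/1753) = -1174 - (-1/1753 + F + N) = -1174 + (1/1753 - F - N) = -2058021/1753 - F - N)
O(-2118, 1499)/c(2603, -605 - 1*407) = -3093/(-2058021/1753 - (-605 - 1*407) - 1*2603) = -3093/(-2058021/1753 - (-605 - 407) - 2603) = -3093/(-2058021/1753 - 1*(-1012) - 2603) = -3093/(-2058021/1753 + 1012 - 2603) = -3093/(-4847044/1753) = -3093*(-1753/4847044) = 5422029/4847044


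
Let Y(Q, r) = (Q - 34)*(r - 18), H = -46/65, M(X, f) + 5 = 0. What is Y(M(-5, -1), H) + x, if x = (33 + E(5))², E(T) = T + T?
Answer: 12893/5 ≈ 2578.6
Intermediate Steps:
M(X, f) = -5 (M(X, f) = -5 + 0 = -5)
E(T) = 2*T
x = 1849 (x = (33 + 2*5)² = (33 + 10)² = 43² = 1849)
H = -46/65 (H = -46*1/65 = -46/65 ≈ -0.70769)
Y(Q, r) = (-34 + Q)*(-18 + r)
Y(M(-5, -1), H) + x = (612 - 34*(-46/65) - 18*(-5) - 5*(-46/65)) + 1849 = (612 + 1564/65 + 90 + 46/13) + 1849 = 3648/5 + 1849 = 12893/5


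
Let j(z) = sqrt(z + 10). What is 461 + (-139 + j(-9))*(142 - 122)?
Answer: -2299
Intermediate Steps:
j(z) = sqrt(10 + z)
461 + (-139 + j(-9))*(142 - 122) = 461 + (-139 + sqrt(10 - 9))*(142 - 122) = 461 + (-139 + sqrt(1))*20 = 461 + (-139 + 1)*20 = 461 - 138*20 = 461 - 2760 = -2299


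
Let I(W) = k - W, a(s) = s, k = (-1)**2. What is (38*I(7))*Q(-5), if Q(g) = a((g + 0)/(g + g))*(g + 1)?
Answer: 456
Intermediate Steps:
k = 1
Q(g) = 1/2 + g/2 (Q(g) = ((g + 0)/(g + g))*(g + 1) = (g/((2*g)))*(1 + g) = (g*(1/(2*g)))*(1 + g) = (1 + g)/2 = 1/2 + g/2)
I(W) = 1 - W
(38*I(7))*Q(-5) = (38*(1 - 1*7))*(1/2 + (1/2)*(-5)) = (38*(1 - 7))*(1/2 - 5/2) = (38*(-6))*(-2) = -228*(-2) = 456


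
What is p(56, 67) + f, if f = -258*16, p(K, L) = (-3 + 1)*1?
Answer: -4130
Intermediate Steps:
p(K, L) = -2 (p(K, L) = -2*1 = -2)
f = -4128
p(56, 67) + f = -2 - 4128 = -4130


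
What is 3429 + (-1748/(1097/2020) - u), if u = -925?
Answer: 1245378/1097 ≈ 1135.3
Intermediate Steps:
3429 + (-1748/(1097/2020) - u) = 3429 + (-1748/(1097/2020) - 1*(-925)) = 3429 + (-1748/(1097*(1/2020)) + 925) = 3429 + (-1748/1097/2020 + 925) = 3429 + (-1748*2020/1097 + 925) = 3429 + (-3530960/1097 + 925) = 3429 - 2516235/1097 = 1245378/1097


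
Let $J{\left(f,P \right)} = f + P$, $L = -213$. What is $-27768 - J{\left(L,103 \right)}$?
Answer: $-27658$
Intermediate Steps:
$J{\left(f,P \right)} = P + f$
$-27768 - J{\left(L,103 \right)} = -27768 - \left(103 - 213\right) = -27768 - -110 = -27768 + 110 = -27658$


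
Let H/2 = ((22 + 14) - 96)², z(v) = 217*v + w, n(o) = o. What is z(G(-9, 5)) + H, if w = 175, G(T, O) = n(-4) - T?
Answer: 8460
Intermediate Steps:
G(T, O) = -4 - T
z(v) = 175 + 217*v (z(v) = 217*v + 175 = 175 + 217*v)
H = 7200 (H = 2*((22 + 14) - 96)² = 2*(36 - 96)² = 2*(-60)² = 2*3600 = 7200)
z(G(-9, 5)) + H = (175 + 217*(-4 - 1*(-9))) + 7200 = (175 + 217*(-4 + 9)) + 7200 = (175 + 217*5) + 7200 = (175 + 1085) + 7200 = 1260 + 7200 = 8460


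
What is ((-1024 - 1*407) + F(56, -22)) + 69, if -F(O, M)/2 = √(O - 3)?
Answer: -1362 - 2*√53 ≈ -1376.6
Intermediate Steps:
F(O, M) = -2*√(-3 + O) (F(O, M) = -2*√(O - 3) = -2*√(-3 + O))
((-1024 - 1*407) + F(56, -22)) + 69 = ((-1024 - 1*407) - 2*√(-3 + 56)) + 69 = ((-1024 - 407) - 2*√53) + 69 = (-1431 - 2*√53) + 69 = -1362 - 2*√53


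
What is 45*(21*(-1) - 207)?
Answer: -10260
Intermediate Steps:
45*(21*(-1) - 207) = 45*(-21 - 207) = 45*(-228) = -10260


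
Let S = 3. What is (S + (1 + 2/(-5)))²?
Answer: 324/25 ≈ 12.960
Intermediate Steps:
(S + (1 + 2/(-5)))² = (3 + (1 + 2/(-5)))² = (3 + (1 + 2*(-⅕)))² = (3 + (1 - ⅖))² = (3 + ⅗)² = (18/5)² = 324/25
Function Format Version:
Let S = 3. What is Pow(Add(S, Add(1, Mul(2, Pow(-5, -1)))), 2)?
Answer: Rational(324, 25) ≈ 12.960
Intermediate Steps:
Pow(Add(S, Add(1, Mul(2, Pow(-5, -1)))), 2) = Pow(Add(3, Add(1, Mul(2, Pow(-5, -1)))), 2) = Pow(Add(3, Add(1, Mul(2, Rational(-1, 5)))), 2) = Pow(Add(3, Add(1, Rational(-2, 5))), 2) = Pow(Add(3, Rational(3, 5)), 2) = Pow(Rational(18, 5), 2) = Rational(324, 25)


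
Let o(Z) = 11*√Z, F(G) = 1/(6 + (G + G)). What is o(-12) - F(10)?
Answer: -1/26 + 22*I*√3 ≈ -0.038462 + 38.105*I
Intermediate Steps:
F(G) = 1/(6 + 2*G)
o(-12) - F(10) = 11*√(-12) - 1/(2*(3 + 10)) = 11*(2*I*√3) - 1/(2*13) = 22*I*√3 - 1/(2*13) = 22*I*√3 - 1*1/26 = 22*I*√3 - 1/26 = -1/26 + 22*I*√3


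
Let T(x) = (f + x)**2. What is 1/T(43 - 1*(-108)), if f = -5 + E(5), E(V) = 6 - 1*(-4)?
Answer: 1/24336 ≈ 4.1091e-5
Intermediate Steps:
E(V) = 10 (E(V) = 6 + 4 = 10)
f = 5 (f = -5 + 10 = 5)
T(x) = (5 + x)**2
1/T(43 - 1*(-108)) = 1/((5 + (43 - 1*(-108)))**2) = 1/((5 + (43 + 108))**2) = 1/((5 + 151)**2) = 1/(156**2) = 1/24336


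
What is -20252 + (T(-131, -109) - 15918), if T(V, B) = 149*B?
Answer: -52411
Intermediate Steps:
-20252 + (T(-131, -109) - 15918) = -20252 + (149*(-109) - 15918) = -20252 + (-16241 - 15918) = -20252 - 32159 = -52411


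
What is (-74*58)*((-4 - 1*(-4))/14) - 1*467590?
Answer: -467590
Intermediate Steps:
(-74*58)*((-4 - 1*(-4))/14) - 1*467590 = -4292*(-4 + 4)/14 - 467590 = -0/14 - 467590 = -4292*0 - 467590 = 0 - 467590 = -467590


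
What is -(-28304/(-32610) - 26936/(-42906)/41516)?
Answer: -350127660151/403386944615 ≈ -0.86797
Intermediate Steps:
-(-28304/(-32610) - 26936/(-42906)/41516) = -(-28304*(-1/32610) - 26936*(-1/42906)*(1/41516)) = -(14152/16305 + (13468/21453)*(1/41516)) = -(14152/16305 + 3367/222660687) = -1*350127660151/403386944615 = -350127660151/403386944615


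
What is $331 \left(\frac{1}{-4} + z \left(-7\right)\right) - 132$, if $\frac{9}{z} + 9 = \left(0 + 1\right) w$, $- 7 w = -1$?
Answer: $\frac{265313}{124} \approx 2139.6$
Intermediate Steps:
$w = \frac{1}{7}$ ($w = \left(- \frac{1}{7}\right) \left(-1\right) = \frac{1}{7} \approx 0.14286$)
$z = - \frac{63}{62}$ ($z = \frac{9}{-9 + \left(0 + 1\right) \frac{1}{7}} = \frac{9}{-9 + 1 \cdot \frac{1}{7}} = \frac{9}{-9 + \frac{1}{7}} = \frac{9}{- \frac{62}{7}} = 9 \left(- \frac{7}{62}\right) = - \frac{63}{62} \approx -1.0161$)
$331 \left(\frac{1}{-4} + z \left(-7\right)\right) - 132 = 331 \left(\frac{1}{-4} - - \frac{441}{62}\right) - 132 = 331 \left(- \frac{1}{4} + \frac{441}{62}\right) - 132 = 331 \cdot \frac{851}{124} - 132 = \frac{281681}{124} - 132 = \frac{265313}{124}$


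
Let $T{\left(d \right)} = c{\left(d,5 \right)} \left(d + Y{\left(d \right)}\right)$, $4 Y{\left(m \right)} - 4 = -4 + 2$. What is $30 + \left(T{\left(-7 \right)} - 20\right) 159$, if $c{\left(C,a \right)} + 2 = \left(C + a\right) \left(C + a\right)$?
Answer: $-5217$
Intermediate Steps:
$c{\left(C,a \right)} = -2 + \left(C + a\right)^{2}$ ($c{\left(C,a \right)} = -2 + \left(C + a\right) \left(C + a\right) = -2 + \left(C + a\right)^{2}$)
$Y{\left(m \right)} = \frac{1}{2}$ ($Y{\left(m \right)} = 1 + \frac{-4 + 2}{4} = 1 + \frac{1}{4} \left(-2\right) = 1 - \frac{1}{2} = \frac{1}{2}$)
$T{\left(d \right)} = \left(\frac{1}{2} + d\right) \left(-2 + \left(5 + d\right)^{2}\right)$ ($T{\left(d \right)} = \left(-2 + \left(d + 5\right)^{2}\right) \left(d + \frac{1}{2}\right) = \left(-2 + \left(5 + d\right)^{2}\right) \left(\frac{1}{2} + d\right) = \left(\frac{1}{2} + d\right) \left(-2 + \left(5 + d\right)^{2}\right)$)
$30 + \left(T{\left(-7 \right)} - 20\right) 159 = 30 + \left(\frac{\left(1 + 2 \left(-7\right)\right) \left(-2 + \left(5 - 7\right)^{2}\right)}{2} - 20\right) 159 = 30 + \left(\frac{\left(1 - 14\right) \left(-2 + \left(-2\right)^{2}\right)}{2} - 20\right) 159 = 30 + \left(\frac{1}{2} \left(-13\right) \left(-2 + 4\right) - 20\right) 159 = 30 + \left(\frac{1}{2} \left(-13\right) 2 - 20\right) 159 = 30 + \left(-13 - 20\right) 159 = 30 - 5247 = -5217$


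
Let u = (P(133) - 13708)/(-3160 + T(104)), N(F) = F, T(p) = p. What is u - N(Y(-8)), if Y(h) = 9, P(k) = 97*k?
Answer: -26697/3056 ≈ -8.7359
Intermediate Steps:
u = 807/3056 (u = (97*133 - 13708)/(-3160 + 104) = (12901 - 13708)/(-3056) = -807*(-1/3056) = 807/3056 ≈ 0.26407)
u - N(Y(-8)) = 807/3056 - 1*9 = 807/3056 - 9 = -26697/3056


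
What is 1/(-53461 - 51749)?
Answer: -1/105210 ≈ -9.5048e-6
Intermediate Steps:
1/(-53461 - 51749) = 1/(-105210) = -1/105210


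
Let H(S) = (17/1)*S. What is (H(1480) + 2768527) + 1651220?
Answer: 4444907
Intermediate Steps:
H(S) = 17*S (H(S) = (17*1)*S = 17*S)
(H(1480) + 2768527) + 1651220 = (17*1480 + 2768527) + 1651220 = (25160 + 2768527) + 1651220 = 2793687 + 1651220 = 4444907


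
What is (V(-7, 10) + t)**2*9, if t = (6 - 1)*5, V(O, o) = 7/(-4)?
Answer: 77841/16 ≈ 4865.1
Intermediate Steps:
V(O, o) = -7/4 (V(O, o) = 7*(-1/4) = -7/4)
t = 25 (t = 5*5 = 25)
(V(-7, 10) + t)**2*9 = (-7/4 + 25)**2*9 = (93/4)**2*9 = (8649/16)*9 = 77841/16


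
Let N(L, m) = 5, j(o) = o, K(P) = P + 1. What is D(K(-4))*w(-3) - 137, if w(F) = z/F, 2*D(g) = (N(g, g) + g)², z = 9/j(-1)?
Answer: -131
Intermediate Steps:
K(P) = 1 + P
z = -9 (z = 9/(-1) = 9*(-1) = -9)
D(g) = (5 + g)²/2
w(F) = -9/F
D(K(-4))*w(-3) - 137 = ((5 + (1 - 4))²/2)*(-9/(-3)) - 137 = ((5 - 3)²/2)*(-9*(-⅓)) - 137 = ((½)*2²)*3 - 137 = ((½)*4)*3 - 137 = 2*3 - 137 = 6 - 137 = -131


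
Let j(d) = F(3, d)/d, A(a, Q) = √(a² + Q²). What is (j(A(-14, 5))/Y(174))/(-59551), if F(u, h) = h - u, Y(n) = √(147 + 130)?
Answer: √61217*(3 - √221)/3645533567 ≈ -8.0534e-7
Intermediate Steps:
Y(n) = √277
A(a, Q) = √(Q² + a²)
j(d) = (-3 + d)/d (j(d) = (d - 1*3)/d = (d - 3)/d = (-3 + d)/d)
(j(A(-14, 5))/Y(174))/(-59551) = (((-3 + √(5² + (-14)²))/(√(5² + (-14)²)))/(√277))/(-59551) = (((-3 + √(25 + 196))/(√(25 + 196)))*(√277/277))*(-1/59551) = (((-3 + √221)/(√221))*(√277/277))*(-1/59551) = (((√221/221)*(-3 + √221))*(√277/277))*(-1/59551) = ((√221*(-3 + √221)/221)*(√277/277))*(-1/59551) = (√61217*(-3 + √221)/61217)*(-1/59551) = -√61217*(-3 + √221)/3645533567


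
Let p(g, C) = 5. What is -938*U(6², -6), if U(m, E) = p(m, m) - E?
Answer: -10318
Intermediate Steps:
U(m, E) = 5 - E
-938*U(6², -6) = -938*(5 - 1*(-6)) = -938*(5 + 6) = -938*11 = -10318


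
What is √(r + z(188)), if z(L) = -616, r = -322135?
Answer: I*√322751 ≈ 568.11*I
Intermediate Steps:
√(r + z(188)) = √(-322135 - 616) = √(-322751) = I*√322751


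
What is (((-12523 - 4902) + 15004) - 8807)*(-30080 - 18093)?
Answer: 540886444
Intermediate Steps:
(((-12523 - 4902) + 15004) - 8807)*(-30080 - 18093) = ((-17425 + 15004) - 8807)*(-48173) = (-2421 - 8807)*(-48173) = -11228*(-48173) = 540886444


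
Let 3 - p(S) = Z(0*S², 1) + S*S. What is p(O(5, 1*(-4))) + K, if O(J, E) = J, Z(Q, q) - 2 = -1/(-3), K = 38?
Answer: 41/3 ≈ 13.667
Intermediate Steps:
Z(Q, q) = 7/3 (Z(Q, q) = 2 - 1/(-3) = 2 - 1*(-⅓) = 2 + ⅓ = 7/3)
p(S) = ⅔ - S² (p(S) = 3 - (7/3 + S*S) = 3 - (7/3 + S²) = 3 + (-7/3 - S²) = ⅔ - S²)
p(O(5, 1*(-4))) + K = (⅔ - 1*5²) + 38 = (⅔ - 1*25) + 38 = (⅔ - 25) + 38 = -73/3 + 38 = 41/3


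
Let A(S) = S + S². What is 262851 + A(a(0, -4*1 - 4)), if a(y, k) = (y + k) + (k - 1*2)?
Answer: 263157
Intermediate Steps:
a(y, k) = -2 + y + 2*k (a(y, k) = (k + y) + (k - 2) = (k + y) + (-2 + k) = -2 + y + 2*k)
262851 + A(a(0, -4*1 - 4)) = 262851 + (-2 + 0 + 2*(-4*1 - 4))*(1 + (-2 + 0 + 2*(-4*1 - 4))) = 262851 + (-2 + 0 + 2*(-4 - 4))*(1 + (-2 + 0 + 2*(-4 - 4))) = 262851 + (-2 + 0 + 2*(-8))*(1 + (-2 + 0 + 2*(-8))) = 262851 + (-2 + 0 - 16)*(1 + (-2 + 0 - 16)) = 262851 - 18*(1 - 18) = 262851 - 18*(-17) = 262851 + 306 = 263157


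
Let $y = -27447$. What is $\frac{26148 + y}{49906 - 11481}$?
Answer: $- \frac{1299}{38425} \approx -0.033806$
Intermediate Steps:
$\frac{26148 + y}{49906 - 11481} = \frac{26148 - 27447}{49906 - 11481} = - \frac{1299}{38425}$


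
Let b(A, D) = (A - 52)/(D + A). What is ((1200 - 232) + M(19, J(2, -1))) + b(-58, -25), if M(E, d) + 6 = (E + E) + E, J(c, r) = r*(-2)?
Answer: 84687/83 ≈ 1020.3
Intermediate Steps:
b(A, D) = (-52 + A)/(A + D)
J(c, r) = -2*r
M(E, d) = -6 + 3*E (M(E, d) = -6 + ((E + E) + E) = -6 + (2*E + E) = -6 + 3*E)
((1200 - 232) + M(19, J(2, -1))) + b(-58, -25) = ((1200 - 232) + (-6 + 3*19)) + (-52 - 58)/(-58 - 25) = (968 + (-6 + 57)) - 110/(-83) = (968 + 51) - 1/83*(-110) = 1019 + 110/83 = 84687/83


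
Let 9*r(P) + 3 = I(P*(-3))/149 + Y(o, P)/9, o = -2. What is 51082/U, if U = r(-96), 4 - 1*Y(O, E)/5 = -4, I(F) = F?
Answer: 616508658/4529 ≈ 1.3612e+5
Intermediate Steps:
Y(O, E) = 40 (Y(O, E) = 20 - 5*(-4) = 20 + 20 = 40)
r(P) = 13/81 - P/447 (r(P) = -1/3 + ((P*(-3))/149 + 40/9)/9 = -1/3 + (-3*P*(1/149) + 40*(1/9))/9 = -1/3 + (-3*P/149 + 40/9)/9 = -1/3 + (40/9 - 3*P/149)/9 = -1/3 + (40/81 - P/447) = 13/81 - P/447)
U = 4529/12069 (U = 13/81 - 1/447*(-96) = 13/81 + 32/149 = 4529/12069 ≈ 0.37526)
51082/U = 51082/(4529/12069) = 51082*(12069/4529) = 616508658/4529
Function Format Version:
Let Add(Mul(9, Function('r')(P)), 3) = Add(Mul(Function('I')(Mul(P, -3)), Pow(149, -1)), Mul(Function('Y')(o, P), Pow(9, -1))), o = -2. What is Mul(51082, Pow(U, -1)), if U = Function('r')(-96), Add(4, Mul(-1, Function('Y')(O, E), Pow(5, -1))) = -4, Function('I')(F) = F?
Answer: Rational(616508658, 4529) ≈ 1.3612e+5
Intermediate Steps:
Function('Y')(O, E) = 40 (Function('Y')(O, E) = Add(20, Mul(-5, -4)) = Add(20, 20) = 40)
Function('r')(P) = Add(Rational(13, 81), Mul(Rational(-1, 447), P)) (Function('r')(P) = Add(Rational(-1, 3), Mul(Rational(1, 9), Add(Mul(Mul(P, -3), Pow(149, -1)), Mul(40, Pow(9, -1))))) = Add(Rational(-1, 3), Mul(Rational(1, 9), Add(Mul(Mul(-3, P), Rational(1, 149)), Mul(40, Rational(1, 9))))) = Add(Rational(-1, 3), Mul(Rational(1, 9), Add(Mul(Rational(-3, 149), P), Rational(40, 9)))) = Add(Rational(-1, 3), Mul(Rational(1, 9), Add(Rational(40, 9), Mul(Rational(-3, 149), P)))) = Add(Rational(-1, 3), Add(Rational(40, 81), Mul(Rational(-1, 447), P))) = Add(Rational(13, 81), Mul(Rational(-1, 447), P)))
U = Rational(4529, 12069) (U = Add(Rational(13, 81), Mul(Rational(-1, 447), -96)) = Add(Rational(13, 81), Rational(32, 149)) = Rational(4529, 12069) ≈ 0.37526)
Mul(51082, Pow(U, -1)) = Mul(51082, Pow(Rational(4529, 12069), -1)) = Mul(51082, Rational(12069, 4529)) = Rational(616508658, 4529)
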